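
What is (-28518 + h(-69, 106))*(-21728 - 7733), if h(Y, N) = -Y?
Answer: 838135989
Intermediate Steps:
(-28518 + h(-69, 106))*(-21728 - 7733) = (-28518 - 1*(-69))*(-21728 - 7733) = (-28518 + 69)*(-29461) = -28449*(-29461) = 838135989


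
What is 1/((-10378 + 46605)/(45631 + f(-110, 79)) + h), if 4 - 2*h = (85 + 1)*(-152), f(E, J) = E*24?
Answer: 42991/281111385 ≈ 0.00015293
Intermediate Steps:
f(E, J) = 24*E
h = 6538 (h = 2 - (85 + 1)*(-152)/2 = 2 - 43*(-152) = 2 - ½*(-13072) = 2 + 6536 = 6538)
1/((-10378 + 46605)/(45631 + f(-110, 79)) + h) = 1/((-10378 + 46605)/(45631 + 24*(-110)) + 6538) = 1/(36227/(45631 - 2640) + 6538) = 1/(36227/42991 + 6538) = 1/(281111385/42991) = 42991/281111385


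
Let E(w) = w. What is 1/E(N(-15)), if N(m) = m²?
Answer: 1/225 ≈ 0.0044444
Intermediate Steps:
1/E(N(-15)) = 1/((-15)²) = 1/225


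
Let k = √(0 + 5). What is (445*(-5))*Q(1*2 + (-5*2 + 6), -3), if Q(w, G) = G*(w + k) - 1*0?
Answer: -13350 + 6675*√5 ≈ 1575.8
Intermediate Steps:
k = √5 ≈ 2.2361
Q(w, G) = G*(w + √5) (Q(w, G) = G*(w + √5) - 1*0 = G*(w + √5) + 0 = G*(w + √5))
(445*(-5))*Q(1*2 + (-5*2 + 6), -3) = (445*(-5))*(-3*((1*2 + (-5*2 + 6)) + √5)) = -(-6675)*((2 + (-10 + 6)) + √5) = -(-6675)*((2 - 4) + √5) = -(-6675)*(-2 + √5) = -2225*(6 - 3*√5) = -13350 + 6675*√5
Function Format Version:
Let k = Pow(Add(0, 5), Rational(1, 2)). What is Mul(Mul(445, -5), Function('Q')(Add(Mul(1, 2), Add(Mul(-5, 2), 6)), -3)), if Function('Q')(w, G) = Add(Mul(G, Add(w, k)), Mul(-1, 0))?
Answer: Add(-13350, Mul(6675, Pow(5, Rational(1, 2)))) ≈ 1575.8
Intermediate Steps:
k = Pow(5, Rational(1, 2)) ≈ 2.2361
Function('Q')(w, G) = Mul(G, Add(w, Pow(5, Rational(1, 2)))) (Function('Q')(w, G) = Add(Mul(G, Add(w, Pow(5, Rational(1, 2)))), Mul(-1, 0)) = Add(Mul(G, Add(w, Pow(5, Rational(1, 2)))), 0) = Mul(G, Add(w, Pow(5, Rational(1, 2)))))
Mul(Mul(445, -5), Function('Q')(Add(Mul(1, 2), Add(Mul(-5, 2), 6)), -3)) = Mul(Mul(445, -5), Mul(-3, Add(Add(Mul(1, 2), Add(Mul(-5, 2), 6)), Pow(5, Rational(1, 2))))) = Mul(-2225, Mul(-3, Add(Add(2, Add(-10, 6)), Pow(5, Rational(1, 2))))) = Mul(-2225, Mul(-3, Add(Add(2, -4), Pow(5, Rational(1, 2))))) = Mul(-2225, Mul(-3, Add(-2, Pow(5, Rational(1, 2))))) = Mul(-2225, Add(6, Mul(-3, Pow(5, Rational(1, 2))))) = Add(-13350, Mul(6675, Pow(5, Rational(1, 2))))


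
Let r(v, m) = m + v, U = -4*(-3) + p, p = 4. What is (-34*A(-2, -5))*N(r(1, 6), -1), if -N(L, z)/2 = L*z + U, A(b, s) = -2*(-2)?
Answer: 2448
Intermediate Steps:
U = 16 (U = -4*(-3) + 4 = 12 + 4 = 16)
A(b, s) = 4
N(L, z) = -32 - 2*L*z (N(L, z) = -2*(L*z + 16) = -2*(16 + L*z) = -32 - 2*L*z)
(-34*A(-2, -5))*N(r(1, 6), -1) = (-34*4)*(-32 - 2*(6 + 1)*(-1)) = -136*(-32 - 2*7*(-1)) = -136*(-32 + 14) = -136*(-18) = 2448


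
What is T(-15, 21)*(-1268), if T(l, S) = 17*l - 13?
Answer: 339824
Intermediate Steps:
T(l, S) = -13 + 17*l
T(-15, 21)*(-1268) = (-13 + 17*(-15))*(-1268) = (-13 - 255)*(-1268) = -268*(-1268) = 339824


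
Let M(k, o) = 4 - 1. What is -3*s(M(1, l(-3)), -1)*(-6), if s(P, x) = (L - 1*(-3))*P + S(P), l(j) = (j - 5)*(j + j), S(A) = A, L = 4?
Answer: 432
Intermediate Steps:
l(j) = 2*j*(-5 + j) (l(j) = (-5 + j)*(2*j) = 2*j*(-5 + j))
M(k, o) = 3
s(P, x) = 8*P (s(P, x) = (4 - 1*(-3))*P + P = (4 + 3)*P + P = 7*P + P = 8*P)
-3*s(M(1, l(-3)), -1)*(-6) = -24*3*(-6) = -3*24*(-6) = -72*(-6) = 432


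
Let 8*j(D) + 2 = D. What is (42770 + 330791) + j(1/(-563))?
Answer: 1682517617/4504 ≈ 3.7356e+5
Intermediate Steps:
j(D) = -1/4 + D/8
(42770 + 330791) + j(1/(-563)) = (42770 + 330791) + (-1/4 + (1/8)/(-563)) = 373561 + (-1/4 + (1/8)*(-1/563)) = 373561 + (-1/4 - 1/4504) = 373561 - 1127/4504 = 1682517617/4504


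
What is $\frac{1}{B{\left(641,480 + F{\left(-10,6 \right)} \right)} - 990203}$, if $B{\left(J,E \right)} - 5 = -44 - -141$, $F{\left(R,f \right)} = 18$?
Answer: $- \frac{1}{990101} \approx -1.01 \cdot 10^{-6}$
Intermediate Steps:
$B{\left(J,E \right)} = 102$ ($B{\left(J,E \right)} = 5 - -97 = 5 + \left(-44 + 141\right) = 5 + 97 = 102$)
$\frac{1}{B{\left(641,480 + F{\left(-10,6 \right)} \right)} - 990203} = \frac{1}{102 - 990203} = \frac{1}{-990101} = - \frac{1}{990101}$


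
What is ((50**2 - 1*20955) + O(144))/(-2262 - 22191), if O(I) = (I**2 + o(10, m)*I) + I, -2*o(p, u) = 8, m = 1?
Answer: -1849/24453 ≈ -0.075614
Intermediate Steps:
o(p, u) = -4 (o(p, u) = -1/2*8 = -4)
O(I) = I**2 - 3*I (O(I) = (I**2 - 4*I) + I = I**2 - 3*I)
((50**2 - 1*20955) + O(144))/(-2262 - 22191) = ((50**2 - 1*20955) + 144*(-3 + 144))/(-2262 - 22191) = ((2500 - 20955) + 144*141)/(-24453) = (-18455 + 20304)*(-1/24453) = 1849*(-1/24453) = -1849/24453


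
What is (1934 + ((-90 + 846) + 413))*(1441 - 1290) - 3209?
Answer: 465344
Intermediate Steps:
(1934 + ((-90 + 846) + 413))*(1441 - 1290) - 3209 = (1934 + (756 + 413))*151 - 3209 = (1934 + 1169)*151 - 3209 = 3103*151 - 3209 = 468553 - 3209 = 465344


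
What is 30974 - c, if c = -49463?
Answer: 80437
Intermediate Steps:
30974 - c = 30974 - 1*(-49463) = 30974 + 49463 = 80437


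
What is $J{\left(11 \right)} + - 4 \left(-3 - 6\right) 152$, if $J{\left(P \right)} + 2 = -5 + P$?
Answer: $5476$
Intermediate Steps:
$J{\left(P \right)} = -7 + P$ ($J{\left(P \right)} = -2 + \left(-5 + P\right) = -7 + P$)
$J{\left(11 \right)} + - 4 \left(-3 - 6\right) 152 = \left(-7 + 11\right) + - 4 \left(-3 - 6\right) 152 = 4 + \left(-4\right) \left(-9\right) 152 = 4 + 36 \cdot 152 = 4 + 5472 = 5476$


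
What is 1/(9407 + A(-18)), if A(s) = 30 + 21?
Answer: 1/9458 ≈ 0.00010573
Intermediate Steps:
A(s) = 51
1/(9407 + A(-18)) = 1/(9407 + 51) = 1/9458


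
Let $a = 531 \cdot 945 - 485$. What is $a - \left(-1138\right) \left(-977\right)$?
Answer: $-610516$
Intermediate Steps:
$a = 501310$ ($a = 501795 - 485 = 501310$)
$a - \left(-1138\right) \left(-977\right) = 501310 - \left(-1138\right) \left(-977\right) = 501310 - 1111826 = -610516$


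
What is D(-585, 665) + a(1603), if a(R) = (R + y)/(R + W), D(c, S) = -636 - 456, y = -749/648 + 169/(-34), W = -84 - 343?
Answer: -14129067913/12954816 ≈ -1090.6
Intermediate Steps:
W = -427
y = -67489/11016 (y = -749*1/648 + 169*(-1/34) = -749/648 - 169/34 = -67489/11016 ≈ -6.1264)
D(c, S) = -1092
a(R) = (-67489/11016 + R)/(-427 + R) (a(R) = (R - 67489/11016)/(R - 427) = (-67489/11016 + R)/(-427 + R))
D(-585, 665) + a(1603) = -1092 + (-67489/11016 + 1603)/(-427 + 1603) = -1092 + (17591159/11016)/1176 = -1092 + (1/1176)*(17591159/11016) = -1092 + 17591159/12954816 = -14129067913/12954816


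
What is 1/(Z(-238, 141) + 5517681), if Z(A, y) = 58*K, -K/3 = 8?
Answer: 1/5516289 ≈ 1.8128e-7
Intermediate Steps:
K = -24 (K = -3*8 = -24)
Z(A, y) = -1392 (Z(A, y) = 58*(-24) = -1392)
1/(Z(-238, 141) + 5517681) = 1/(-1392 + 5517681) = 1/5516289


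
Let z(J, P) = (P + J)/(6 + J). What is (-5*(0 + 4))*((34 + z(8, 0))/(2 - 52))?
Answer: 484/35 ≈ 13.829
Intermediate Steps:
z(J, P) = (J + P)/(6 + J)
(-5*(0 + 4))*((34 + z(8, 0))/(2 - 52)) = (-5*(0 + 4))*((34 + (8 + 0)/(6 + 8))/(2 - 52)) = (-5*4)*((34 + 8/14)/(-50)) = -20*(34 + (1/14)*8)*(-1)/50 = -20*(34 + 4/7)*(-1)/50 = -4840*(-1)/(7*50) = -20*(-121/175) = 484/35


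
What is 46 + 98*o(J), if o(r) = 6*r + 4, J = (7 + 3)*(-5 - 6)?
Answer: -64242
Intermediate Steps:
J = -110 (J = 10*(-11) = -110)
o(r) = 4 + 6*r
46 + 98*o(J) = 46 + 98*(4 + 6*(-110)) = 46 + 98*(4 - 660) = 46 + 98*(-656) = 46 - 64288 = -64242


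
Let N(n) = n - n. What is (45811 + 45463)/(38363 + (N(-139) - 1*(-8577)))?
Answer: 45637/23470 ≈ 1.9445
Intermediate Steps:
N(n) = 0
(45811 + 45463)/(38363 + (N(-139) - 1*(-8577))) = (45811 + 45463)/(38363 + (0 - 1*(-8577))) = 91274/(38363 + (0 + 8577)) = 91274/(38363 + 8577) = 91274/46940 = 91274*(1/46940) = 45637/23470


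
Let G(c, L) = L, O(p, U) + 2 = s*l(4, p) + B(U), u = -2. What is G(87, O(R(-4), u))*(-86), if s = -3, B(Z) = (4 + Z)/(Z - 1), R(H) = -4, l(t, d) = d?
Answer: -2408/3 ≈ -802.67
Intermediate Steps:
B(Z) = (4 + Z)/(-1 + Z)
O(p, U) = -2 - 3*p + (4 + U)/(-1 + U) (O(p, U) = -2 + (-3*p + (4 + U)/(-1 + U)) = -2 - 3*p + (4 + U)/(-1 + U))
G(87, O(R(-4), u))*(-86) = ((6 - 1*(-2) + 3*(-4) - 3*(-2)*(-4))/(-1 - 2))*(-86) = ((6 + 2 - 12 - 24)/(-3))*(-86) = -⅓*(-28)*(-86) = (28/3)*(-86) = -2408/3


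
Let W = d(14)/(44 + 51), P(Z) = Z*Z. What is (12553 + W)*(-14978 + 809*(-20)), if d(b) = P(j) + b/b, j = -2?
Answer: -7431432264/19 ≈ -3.9113e+8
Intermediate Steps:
P(Z) = Z²
d(b) = 5 (d(b) = (-2)² + b/b = 4 + 1 = 5)
W = 1/19 (W = 5/(44 + 51) = 5/95 = 5*(1/95) = 1/19 ≈ 0.052632)
(12553 + W)*(-14978 + 809*(-20)) = (12553 + 1/19)*(-14978 + 809*(-20)) = 238508*(-14978 - 16180)/19 = (238508/19)*(-31158) = -7431432264/19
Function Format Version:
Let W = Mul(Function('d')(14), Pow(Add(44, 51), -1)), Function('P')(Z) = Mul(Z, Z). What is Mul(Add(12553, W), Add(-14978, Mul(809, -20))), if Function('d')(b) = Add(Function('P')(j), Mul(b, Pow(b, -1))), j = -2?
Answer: Rational(-7431432264, 19) ≈ -3.9113e+8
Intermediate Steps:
Function('P')(Z) = Pow(Z, 2)
Function('d')(b) = 5 (Function('d')(b) = Add(Pow(-2, 2), Mul(b, Pow(b, -1))) = Add(4, 1) = 5)
W = Rational(1, 19) (W = Mul(5, Pow(Add(44, 51), -1)) = Mul(5, Pow(95, -1)) = Mul(5, Rational(1, 95)) = Rational(1, 19) ≈ 0.052632)
Mul(Add(12553, W), Add(-14978, Mul(809, -20))) = Mul(Add(12553, Rational(1, 19)), Add(-14978, Mul(809, -20))) = Mul(Rational(238508, 19), Add(-14978, -16180)) = Mul(Rational(238508, 19), -31158) = Rational(-7431432264, 19)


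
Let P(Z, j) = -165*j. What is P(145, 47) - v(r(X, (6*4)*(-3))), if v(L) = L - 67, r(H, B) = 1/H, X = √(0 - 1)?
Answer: -7688 + I ≈ -7688.0 + 1.0*I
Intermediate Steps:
X = I (X = √(-1) = I ≈ 1.0*I)
v(L) = -67 + L
P(145, 47) - v(r(X, (6*4)*(-3))) = -165*47 - (-67 + 1/I) = -7755 - (-67 - I) = -7755 + (67 + I) = -7688 + I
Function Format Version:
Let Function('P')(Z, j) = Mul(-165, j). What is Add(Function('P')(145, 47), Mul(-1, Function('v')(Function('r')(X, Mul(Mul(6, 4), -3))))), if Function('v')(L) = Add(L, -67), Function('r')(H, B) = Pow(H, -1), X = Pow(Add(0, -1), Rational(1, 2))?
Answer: Add(-7688, I) ≈ Add(-7688.0, Mul(1.0000, I))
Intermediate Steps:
X = I (X = Pow(-1, Rational(1, 2)) = I ≈ Mul(1.0000, I))
Function('v')(L) = Add(-67, L)
Add(Function('P')(145, 47), Mul(-1, Function('v')(Function('r')(X, Mul(Mul(6, 4), -3))))) = Add(Mul(-165, 47), Mul(-1, Add(-67, Pow(I, -1)))) = Add(-7755, Mul(-1, Add(-67, Mul(-1, I)))) = Add(-7755, Add(67, I)) = Add(-7688, I)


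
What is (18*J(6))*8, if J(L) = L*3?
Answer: 2592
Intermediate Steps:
J(L) = 3*L
(18*J(6))*8 = (18*(3*6))*8 = (18*18)*8 = 324*8 = 2592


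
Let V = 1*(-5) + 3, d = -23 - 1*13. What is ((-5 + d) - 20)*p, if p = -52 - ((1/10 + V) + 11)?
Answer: 37271/10 ≈ 3727.1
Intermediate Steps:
d = -36 (d = -23 - 13 = -36)
V = -2 (V = -5 + 3 = -2)
p = -611/10 (p = -52 - ((1/10 - 2) + 11) = -52 - ((⅒ - 2) + 11) = -52 - (-19/10 + 11) = -52 - 1*91/10 = -52 - 91/10 = -611/10 ≈ -61.100)
((-5 + d) - 20)*p = ((-5 - 36) - 20)*(-611/10) = (-41 - 20)*(-611/10) = -61*(-611/10) = 37271/10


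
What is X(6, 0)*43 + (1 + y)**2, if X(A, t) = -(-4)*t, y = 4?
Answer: 25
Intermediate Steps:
X(A, t) = 4*t
X(6, 0)*43 + (1 + y)**2 = (4*0)*43 + (1 + 4)**2 = 0*43 + 5**2 = 0 + 25 = 25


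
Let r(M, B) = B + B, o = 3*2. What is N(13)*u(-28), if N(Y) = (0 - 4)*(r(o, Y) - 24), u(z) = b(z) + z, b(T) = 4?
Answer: 192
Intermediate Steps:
o = 6
u(z) = 4 + z
r(M, B) = 2*B
N(Y) = 96 - 8*Y (N(Y) = (0 - 4)*(2*Y - 24) = -4*(-24 + 2*Y) = 96 - 8*Y)
N(13)*u(-28) = (96 - 8*13)*(4 - 28) = (96 - 104)*(-24) = -8*(-24) = 192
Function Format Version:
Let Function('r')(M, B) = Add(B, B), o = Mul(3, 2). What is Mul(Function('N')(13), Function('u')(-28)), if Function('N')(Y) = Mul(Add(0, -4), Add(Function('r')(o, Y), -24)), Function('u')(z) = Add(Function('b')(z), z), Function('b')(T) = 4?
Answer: 192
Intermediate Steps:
o = 6
Function('u')(z) = Add(4, z)
Function('r')(M, B) = Mul(2, B)
Function('N')(Y) = Add(96, Mul(-8, Y)) (Function('N')(Y) = Mul(Add(0, -4), Add(Mul(2, Y), -24)) = Mul(-4, Add(-24, Mul(2, Y))) = Add(96, Mul(-8, Y)))
Mul(Function('N')(13), Function('u')(-28)) = Mul(Add(96, Mul(-8, 13)), Add(4, -28)) = Mul(Add(96, -104), -24) = Mul(-8, -24) = 192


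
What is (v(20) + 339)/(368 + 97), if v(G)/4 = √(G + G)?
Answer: 113/155 + 8*√10/465 ≈ 0.78344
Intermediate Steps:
v(G) = 4*√2*√G (v(G) = 4*√(G + G) = 4*√(2*G) = 4*(√2*√G) = 4*√2*√G)
(v(20) + 339)/(368 + 97) = (4*√2*√20 + 339)/(368 + 97) = (4*√2*(2*√5) + 339)/465 = (8*√10 + 339)*(1/465) = (339 + 8*√10)*(1/465) = 113/155 + 8*√10/465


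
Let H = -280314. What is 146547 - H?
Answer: 426861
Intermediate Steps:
146547 - H = 146547 - 1*(-280314) = 146547 + 280314 = 426861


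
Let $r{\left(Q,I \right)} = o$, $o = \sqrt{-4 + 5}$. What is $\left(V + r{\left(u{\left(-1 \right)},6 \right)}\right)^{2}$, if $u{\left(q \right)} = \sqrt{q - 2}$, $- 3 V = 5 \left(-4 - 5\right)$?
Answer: $256$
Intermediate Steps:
$V = 15$ ($V = - \frac{5 \left(-4 - 5\right)}{3} = - \frac{5 \left(-9\right)}{3} = \left(- \frac{1}{3}\right) \left(-45\right) = 15$)
$u{\left(q \right)} = \sqrt{-2 + q}$
$o = 1$ ($o = \sqrt{1} = 1$)
$r{\left(Q,I \right)} = 1$
$\left(V + r{\left(u{\left(-1 \right)},6 \right)}\right)^{2} = \left(15 + 1\right)^{2} = 16^{2} = 256$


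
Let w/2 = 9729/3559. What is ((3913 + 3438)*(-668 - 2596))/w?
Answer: -14232241696/3243 ≈ -4.3886e+6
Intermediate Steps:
w = 19458/3559 (w = 2*(9729/3559) = 19458/3559 ≈ 5.4673)
((3913 + 3438)*(-668 - 2596))/w = ((3913 + 3438)*(-668 - 2596))/(19458/3559) = (7351*(-3264))*(3559/19458) = -23993664*3559/19458 = -14232241696/3243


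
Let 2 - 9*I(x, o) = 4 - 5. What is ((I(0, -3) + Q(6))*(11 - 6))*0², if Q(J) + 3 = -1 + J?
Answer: 0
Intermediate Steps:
I(x, o) = ⅓ (I(x, o) = 2/9 - (4 - 5)/9 = 2/9 - ⅑*(-1) = 2/9 + ⅑ = ⅓)
Q(J) = -4 + J (Q(J) = -3 + (-1 + J) = -4 + J)
((I(0, -3) + Q(6))*(11 - 6))*0² = ((⅓ + (-4 + 6))*(11 - 6))*0² = ((⅓ + 2)*5)*0 = ((7/3)*5)*0 = (35/3)*0 = 0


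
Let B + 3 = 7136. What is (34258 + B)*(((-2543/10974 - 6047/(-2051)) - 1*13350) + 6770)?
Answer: -291785560495785/1071794 ≈ -2.7224e+8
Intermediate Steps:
B = 7133 (B = -3 + 7136 = 7133)
(34258 + B)*(((-2543/10974 - 6047/(-2051)) - 1*13350) + 6770) = (34258 + 7133)*(((-2543/10974 - 6047/(-2051)) - 1*13350) + 6770) = 41391*(((-2543*1/10974 - 6047*(-1/2051)) - 13350) + 6770) = 41391*(((-2543/10974 + 6047/2051) - 13350) + 6770) = 41391*((61144085/22507674 - 13350) + 6770) = 41391*(-300416303815/22507674 + 6770) = 41391*(-148039350835/22507674) = -291785560495785/1071794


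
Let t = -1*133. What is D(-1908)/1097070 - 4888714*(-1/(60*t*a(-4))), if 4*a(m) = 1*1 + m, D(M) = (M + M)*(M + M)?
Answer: 181680472538/218865465 ≈ 830.10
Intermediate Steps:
D(M) = 4*M**2 (D(M) = (2*M)*(2*M) = 4*M**2)
a(m) = 1/4 + m/4 (a(m) = (1*1 + m)/4 = (1 + m)/4 = 1/4 + m/4)
t = -133
D(-1908)/1097070 - 4888714*(-1/(60*t*a(-4))) = (4*(-1908)**2)/1097070 - 4888714*1/(7980*(1/4 + (1/4)*(-4))) = (4*3640464)*(1/1097070) - 4888714*1/(7980*(1/4 - 1)) = 14561856*(1/1097070) - 4888714/(-3/4*(-133)*(-60)) = 2426976/182845 - 4888714/((399/4)*(-60)) = 2426976/182845 - 4888714/(-5985) = 2426976/182845 - 4888714*(-1/5985) = 2426976/182845 + 4888714/5985 = 181680472538/218865465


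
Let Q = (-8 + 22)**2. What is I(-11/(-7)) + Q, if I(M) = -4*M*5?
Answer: 1152/7 ≈ 164.57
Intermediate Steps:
I(M) = -20*M
Q = 196 (Q = 14**2 = 196)
I(-11/(-7)) + Q = -(-220)/(-7) + 196 = -(-220)*(-1)/7 + 196 = -20*11/7 + 196 = -220/7 + 196 = 1152/7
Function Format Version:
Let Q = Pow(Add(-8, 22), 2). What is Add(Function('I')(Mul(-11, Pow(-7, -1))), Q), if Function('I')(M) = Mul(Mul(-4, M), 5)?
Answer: Rational(1152, 7) ≈ 164.57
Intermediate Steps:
Function('I')(M) = Mul(-20, M)
Q = 196 (Q = Pow(14, 2) = 196)
Add(Function('I')(Mul(-11, Pow(-7, -1))), Q) = Add(Mul(-20, Mul(-11, Pow(-7, -1))), 196) = Add(Mul(-20, Mul(-11, Rational(-1, 7))), 196) = Add(Mul(-20, Rational(11, 7)), 196) = Add(Rational(-220, 7), 196) = Rational(1152, 7)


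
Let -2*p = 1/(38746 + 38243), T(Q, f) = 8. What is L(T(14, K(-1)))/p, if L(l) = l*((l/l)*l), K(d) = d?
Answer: -9854592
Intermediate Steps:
p = -1/153978 (p = -1/(2*(38746 + 38243)) = -½/76989 = -½*1/76989 = -1/153978 ≈ -6.4944e-6)
L(l) = l² (L(l) = l*(1*l) = l*l = l²)
L(T(14, K(-1)))/p = 8²/(-1/153978) = 64*(-153978) = -9854592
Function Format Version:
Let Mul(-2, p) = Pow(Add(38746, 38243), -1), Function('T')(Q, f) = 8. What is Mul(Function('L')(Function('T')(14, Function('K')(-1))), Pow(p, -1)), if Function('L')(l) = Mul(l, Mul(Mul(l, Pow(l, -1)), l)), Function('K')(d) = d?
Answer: -9854592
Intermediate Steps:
p = Rational(-1, 153978) (p = Mul(Rational(-1, 2), Pow(Add(38746, 38243), -1)) = Mul(Rational(-1, 2), Pow(76989, -1)) = Mul(Rational(-1, 2), Rational(1, 76989)) = Rational(-1, 153978) ≈ -6.4944e-6)
Function('L')(l) = Pow(l, 2) (Function('L')(l) = Mul(l, Mul(1, l)) = Mul(l, l) = Pow(l, 2))
Mul(Function('L')(Function('T')(14, Function('K')(-1))), Pow(p, -1)) = Mul(Pow(8, 2), Pow(Rational(-1, 153978), -1)) = Mul(64, -153978) = -9854592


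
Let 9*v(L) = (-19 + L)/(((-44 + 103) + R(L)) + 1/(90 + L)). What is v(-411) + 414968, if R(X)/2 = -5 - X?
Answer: 34806266335/83877 ≈ 4.1497e+5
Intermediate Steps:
R(X) = -10 - 2*X (R(X) = 2*(-5 - X) = -10 - 2*X)
v(L) = (-19 + L)/(9*(49 + 1/(90 + L) - 2*L)) (v(L) = ((-19 + L)/(((-44 + 103) + (-10 - 2*L)) + 1/(90 + L)))/9 = ((-19 + L)/((59 + (-10 - 2*L)) + 1/(90 + L)))/9 = ((-19 + L)/((49 - 2*L) + 1/(90 + L)))/9 = ((-19 + L)/(49 + 1/(90 + L) - 2*L))/9 = (-19 + L)/(9*(49 + 1/(90 + L) - 2*L)))
v(-411) + 414968 = (1710 - 1*(-411)² - 71*(-411))/(9*(-4411 + 2*(-411)² + 131*(-411))) + 414968 = (1710 - 1*168921 + 29181)/(9*(-4411 + 2*168921 - 53841)) + 414968 = (1710 - 168921 + 29181)/(9*(-4411 + 337842 - 53841)) + 414968 = (⅑)*(-138030)/279590 + 414968 = (⅑)*(1/279590)*(-138030) + 414968 = -4601/83877 + 414968 = 34806266335/83877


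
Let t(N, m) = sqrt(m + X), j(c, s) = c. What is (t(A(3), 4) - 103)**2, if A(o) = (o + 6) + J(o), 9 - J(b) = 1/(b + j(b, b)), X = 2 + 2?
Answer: 10617 - 412*sqrt(2) ≈ 10034.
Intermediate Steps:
X = 4
J(b) = 9 - 1/(2*b) (J(b) = 9 - 1/(b + b) = 9 - 1/(2*b))
A(o) = 15 + o - 1/(2*o) (A(o) = (o + 6) + (9 - 1/(2*o)) = (6 + o) + (9 - 1/(2*o)) = 15 + o - 1/(2*o))
t(N, m) = sqrt(4 + m) (t(N, m) = sqrt(m + 4) = sqrt(4 + m))
(t(A(3), 4) - 103)**2 = (sqrt(4 + 4) - 103)**2 = (sqrt(8) - 103)**2 = (2*sqrt(2) - 103)**2 = (-103 + 2*sqrt(2))**2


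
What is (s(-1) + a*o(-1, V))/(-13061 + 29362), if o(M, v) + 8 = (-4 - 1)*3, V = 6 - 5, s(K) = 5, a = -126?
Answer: 2903/16301 ≈ 0.17809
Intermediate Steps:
V = 1
o(M, v) = -23 (o(M, v) = -8 + (-4 - 1)*3 = -8 - 5*3 = -8 - 15 = -23)
(s(-1) + a*o(-1, V))/(-13061 + 29362) = (5 - 126*(-23))/(-13061 + 29362) = (5 + 2898)/16301 = 2903*(1/16301) = 2903/16301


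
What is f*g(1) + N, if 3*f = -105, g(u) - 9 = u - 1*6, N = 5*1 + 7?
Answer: -128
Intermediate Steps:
N = 12 (N = 5 + 7 = 12)
g(u) = 3 + u (g(u) = 9 + (u - 1*6) = 9 + (u - 6) = 9 + (-6 + u) = 3 + u)
f = -35 (f = (1/3)*(-105) = -35)
f*g(1) + N = -35*(3 + 1) + 12 = -35*4 + 12 = -140 + 12 = -128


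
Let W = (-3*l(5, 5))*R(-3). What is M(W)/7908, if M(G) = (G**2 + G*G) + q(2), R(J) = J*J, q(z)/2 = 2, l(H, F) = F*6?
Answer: 328051/1977 ≈ 165.93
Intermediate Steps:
l(H, F) = 6*F
q(z) = 4 (q(z) = 2*2 = 4)
R(J) = J**2
W = -810 (W = -18*5*(-3)**2 = -3*30*9 = -90*9 = -810)
M(G) = 4 + 2*G**2 (M(G) = (G**2 + G*G) + 4 = (G**2 + G**2) + 4 = 2*G**2 + 4 = 4 + 2*G**2)
M(W)/7908 = (4 + 2*(-810)**2)/7908 = (4 + 2*656100)*(1/7908) = (4 + 1312200)*(1/7908) = 1312204*(1/7908) = 328051/1977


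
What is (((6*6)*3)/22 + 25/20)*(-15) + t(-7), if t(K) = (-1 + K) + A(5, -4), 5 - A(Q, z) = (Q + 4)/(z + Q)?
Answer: -4593/44 ≈ -104.39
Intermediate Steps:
A(Q, z) = 5 - (4 + Q)/(Q + z) (A(Q, z) = 5 - (Q + 4)/(z + Q) = 5 - (4 + Q)/(Q + z))
t(K) = -5 + K (t(K) = (-1 + K) + (-4 + 4*5 + 5*(-4))/(5 - 4) = (-1 + K) + (-4 + 20 - 20)/1 = (-1 + K) + 1*(-4) = (-1 + K) - 4 = -5 + K)
(((6*6)*3)/22 + 25/20)*(-15) + t(-7) = (((6*6)*3)/22 + 25/20)*(-15) + (-5 - 7) = ((36*3)*(1/22) + 25*(1/20))*(-15) - 12 = (108*(1/22) + 5/4)*(-15) - 12 = (54/11 + 5/4)*(-15) - 12 = (271/44)*(-15) - 12 = -4065/44 - 12 = -4593/44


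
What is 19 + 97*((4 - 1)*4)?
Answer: 1183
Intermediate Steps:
19 + 97*((4 - 1)*4) = 19 + 97*(3*4) = 19 + 97*12 = 19 + 1164 = 1183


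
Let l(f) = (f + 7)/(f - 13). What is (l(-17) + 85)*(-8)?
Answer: -2048/3 ≈ -682.67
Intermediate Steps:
l(f) = (7 + f)/(-13 + f)
(l(-17) + 85)*(-8) = ((7 - 17)/(-13 - 17) + 85)*(-8) = (-10/(-30) + 85)*(-8) = (-1/30*(-10) + 85)*(-8) = (1/3 + 85)*(-8) = (256/3)*(-8) = -2048/3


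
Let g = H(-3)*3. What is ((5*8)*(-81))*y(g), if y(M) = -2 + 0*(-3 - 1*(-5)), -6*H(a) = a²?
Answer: 6480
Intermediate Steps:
H(a) = -a²/6
g = -9/2 (g = -⅙*(-3)²*3 = -⅙*9*3 = -3/2*3 = -9/2 ≈ -4.5000)
y(M) = -2 (y(M) = -2 + 0*(-3 + 5) = -2 + 0*2 = -2 + 0 = -2)
((5*8)*(-81))*y(g) = ((5*8)*(-81))*(-2) = (40*(-81))*(-2) = -3240*(-2) = 6480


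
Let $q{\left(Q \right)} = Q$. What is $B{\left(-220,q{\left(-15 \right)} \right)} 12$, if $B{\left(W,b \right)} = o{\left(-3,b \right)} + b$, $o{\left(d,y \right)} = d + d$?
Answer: $-252$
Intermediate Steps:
$o{\left(d,y \right)} = 2 d$
$B{\left(W,b \right)} = -6 + b$ ($B{\left(W,b \right)} = 2 \left(-3\right) + b = -6 + b$)
$B{\left(-220,q{\left(-15 \right)} \right)} 12 = \left(-6 - 15\right) 12 = \left(-21\right) 12 = -252$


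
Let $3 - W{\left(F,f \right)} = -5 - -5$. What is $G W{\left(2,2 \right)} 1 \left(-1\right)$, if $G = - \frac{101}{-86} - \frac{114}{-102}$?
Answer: $- \frac{10053}{1462} \approx -6.8762$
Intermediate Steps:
$W{\left(F,f \right)} = 3$ ($W{\left(F,f \right)} = 3 - \left(-5 - -5\right) = 3 - \left(-5 + 5\right) = 3 - 0 = 3 + 0 = 3$)
$G = \frac{3351}{1462}$ ($G = \left(-101\right) \left(- \frac{1}{86}\right) - - \frac{19}{17} = \frac{101}{86} + \frac{19}{17} = \frac{3351}{1462} \approx 2.2921$)
$G W{\left(2,2 \right)} 1 \left(-1\right) = \frac{3351 \cdot 3 \cdot 1 \left(-1\right)}{1462} = \frac{3351 \cdot 3 \left(-1\right)}{1462} = \frac{3351}{1462} \left(-3\right) = - \frac{10053}{1462}$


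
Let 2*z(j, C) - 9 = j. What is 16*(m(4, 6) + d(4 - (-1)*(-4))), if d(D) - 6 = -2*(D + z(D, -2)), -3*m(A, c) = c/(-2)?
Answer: -32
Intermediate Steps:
z(j, C) = 9/2 + j/2
m(A, c) = c/6 (m(A, c) = -c/(3*(-2)) = -c*(-1)/(3*2) = -(-1)*c/6 = c/6)
d(D) = -3 - 3*D (d(D) = 6 - 2*(D + (9/2 + D/2)) = 6 - 2*(9/2 + 3*D/2) = 6 + (-9 - 3*D) = -3 - 3*D)
16*(m(4, 6) + d(4 - (-1)*(-4))) = 16*((1/6)*6 + (-3 - 3*(4 - (-1)*(-4)))) = 16*(1 + (-3 - 3*(4 - 1*4))) = 16*(1 + (-3 - 3*(4 - 4))) = 16*(1 + (-3 - 3*0)) = 16*(1 + (-3 + 0)) = 16*(1 - 3) = 16*(-2) = -32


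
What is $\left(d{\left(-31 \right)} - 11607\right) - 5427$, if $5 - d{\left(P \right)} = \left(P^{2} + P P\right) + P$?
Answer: $-18920$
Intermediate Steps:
$d{\left(P \right)} = 5 - P - 2 P^{2}$ ($d{\left(P \right)} = 5 - \left(\left(P^{2} + P P\right) + P\right) = 5 - \left(\left(P^{2} + P^{2}\right) + P\right) = 5 - \left(2 P^{2} + P\right) = 5 - \left(P + 2 P^{2}\right) = 5 - P - 2 P^{2}$)
$\left(d{\left(-31 \right)} - 11607\right) - 5427 = \left(\left(5 - -31 - 2 \left(-31\right)^{2}\right) - 11607\right) - 5427 = \left(\left(5 + 31 - 1922\right) - 11607\right) - 5427 = \left(-1886 - 11607\right) - 5427 = -13493 - 5427 = -18920$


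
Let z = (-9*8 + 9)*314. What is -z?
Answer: 19782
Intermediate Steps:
z = -19782 (z = (-72 + 9)*314 = -63*314 = -19782)
-z = -1*(-19782) = 19782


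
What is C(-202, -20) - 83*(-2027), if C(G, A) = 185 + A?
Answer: 168406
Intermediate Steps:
C(-202, -20) - 83*(-2027) = (185 - 20) - 83*(-2027) = 165 + 168241 = 168406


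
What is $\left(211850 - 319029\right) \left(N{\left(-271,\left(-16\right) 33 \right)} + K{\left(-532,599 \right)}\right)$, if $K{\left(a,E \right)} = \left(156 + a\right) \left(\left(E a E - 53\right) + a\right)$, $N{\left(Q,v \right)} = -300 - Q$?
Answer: $-7692440637620777$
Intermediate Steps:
$K{\left(a,E \right)} = \left(156 + a\right) \left(-53 + a + a E^{2}\right)$ ($K{\left(a,E \right)} = \left(156 + a\right) \left(\left(a E^{2} - 53\right) + a\right) = \left(156 + a\right) \left(\left(-53 + a E^{2}\right) + a\right) = \left(156 + a\right) \left(-53 + a + a E^{2}\right)$)
$\left(211850 - 319029\right) \left(N{\left(-271,\left(-16\right) 33 \right)} + K{\left(-532,599 \right)}\right) = \left(211850 - 319029\right) \left(\left(-300 - -271\right) + \left(-8268 + \left(-532\right)^{2} + 103 \left(-532\right) + 599^{2} \left(-532\right)^{2} + 156 \left(-532\right) 599^{2}\right)\right) = - 107179 \left(\left(-300 + 271\right) + \left(-8268 + 283024 - 54796 + 358801 \cdot 283024 + 156 \left(-532\right) 358801\right)\right) = - 107179 \left(-29 - -71771901592\right) = - 107179 \left(-29 + 71771901592\right) = \left(-107179\right) 71771901563 = -7692440637620777$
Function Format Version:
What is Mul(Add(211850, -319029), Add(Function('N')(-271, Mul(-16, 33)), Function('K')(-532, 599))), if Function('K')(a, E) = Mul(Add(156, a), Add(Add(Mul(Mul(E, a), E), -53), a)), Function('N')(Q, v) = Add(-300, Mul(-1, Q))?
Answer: -7692440637620777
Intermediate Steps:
Function('K')(a, E) = Mul(Add(156, a), Add(-53, a, Mul(a, Pow(E, 2)))) (Function('K')(a, E) = Mul(Add(156, a), Add(Add(Mul(a, Pow(E, 2)), -53), a)) = Mul(Add(156, a), Add(Add(-53, Mul(a, Pow(E, 2))), a)) = Mul(Add(156, a), Add(-53, a, Mul(a, Pow(E, 2)))))
Mul(Add(211850, -319029), Add(Function('N')(-271, Mul(-16, 33)), Function('K')(-532, 599))) = Mul(Add(211850, -319029), Add(Add(-300, Mul(-1, -271)), Add(-8268, Pow(-532, 2), Mul(103, -532), Mul(Pow(599, 2), Pow(-532, 2)), Mul(156, -532, Pow(599, 2))))) = Mul(-107179, Add(Add(-300, 271), Add(-8268, 283024, -54796, Mul(358801, 283024), Mul(156, -532, 358801)))) = Mul(-107179, Add(-29, Add(-8268, 283024, -54796, 101549294224, -29777612592))) = Mul(-107179, Add(-29, 71771901592)) = Mul(-107179, 71771901563) = -7692440637620777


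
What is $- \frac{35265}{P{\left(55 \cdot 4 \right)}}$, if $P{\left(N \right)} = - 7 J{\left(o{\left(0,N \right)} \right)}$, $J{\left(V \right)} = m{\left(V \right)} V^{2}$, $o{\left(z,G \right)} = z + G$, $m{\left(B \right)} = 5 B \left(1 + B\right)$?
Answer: $\frac{7053}{16472456000} \approx 4.2817 \cdot 10^{-7}$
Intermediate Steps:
$m{\left(B \right)} = 5 B \left(1 + B\right)$
$o{\left(z,G \right)} = G + z$
$J{\left(V \right)} = 5 V^{3} \left(1 + V\right)$ ($J{\left(V \right)} = 5 V \left(1 + V\right) V^{2} = 5 V^{3} \left(1 + V\right)$)
$P{\left(N \right)} = - 35 N^{3} \left(1 + N\right)$ ($P{\left(N \right)} = - 7 \cdot 5 \left(N + 0\right)^{3} \left(1 + \left(N + 0\right)\right) = - 7 \cdot 5 N^{3} \left(1 + N\right) = - 35 N^{3} \left(1 + N\right)$)
$- \frac{35265}{P{\left(55 \cdot 4 \right)}} = - \frac{35265}{35 \left(55 \cdot 4\right)^{3} \left(-1 - 55 \cdot 4\right)} = - \frac{35265}{35 \cdot 220^{3} \left(-1 - 220\right)} = - \frac{35265}{35 \cdot 10648000 \left(-1 - 220\right)} = - \frac{35265}{35 \cdot 10648000 \left(-221\right)} = - \frac{35265}{-82362280000} = \left(-35265\right) \left(- \frac{1}{82362280000}\right) = \frac{7053}{16472456000}$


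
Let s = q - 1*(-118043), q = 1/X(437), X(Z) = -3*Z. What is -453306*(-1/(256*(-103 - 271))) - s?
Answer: -7408698438467/62760192 ≈ -1.1805e+5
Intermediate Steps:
q = -1/1311 (q = 1/(-3*437) = 1/(-1311) = -1/1311 ≈ -0.00076278)
s = 154754372/1311 (s = -1/1311 - 1*(-118043) = -1/1311 + 118043 = 154754372/1311 ≈ 1.1804e+5)
-453306*(-1/(256*(-103 - 271))) - s = -453306*(-1/(256*(-103 - 271))) - 1*154754372/1311 = -453306/((-374*(-256))) - 154754372/1311 = -453306/95744 - 154754372/1311 = -453306*1/95744 - 154754372/1311 = -226653/47872 - 154754372/1311 = -7408698438467/62760192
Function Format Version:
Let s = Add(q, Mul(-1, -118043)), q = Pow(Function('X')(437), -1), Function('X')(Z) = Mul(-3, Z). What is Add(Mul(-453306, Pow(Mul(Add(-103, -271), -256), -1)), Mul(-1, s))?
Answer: Rational(-7408698438467, 62760192) ≈ -1.1805e+5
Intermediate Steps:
q = Rational(-1, 1311) (q = Pow(Mul(-3, 437), -1) = Pow(-1311, -1) = Rational(-1, 1311) ≈ -0.00076278)
s = Rational(154754372, 1311) (s = Add(Rational(-1, 1311), Mul(-1, -118043)) = Add(Rational(-1, 1311), 118043) = Rational(154754372, 1311) ≈ 1.1804e+5)
Add(Mul(-453306, Pow(Mul(Add(-103, -271), -256), -1)), Mul(-1, s)) = Add(Mul(-453306, Pow(Mul(Add(-103, -271), -256), -1)), Mul(-1, Rational(154754372, 1311))) = Add(Mul(-453306, Pow(Mul(-374, -256), -1)), Rational(-154754372, 1311)) = Add(Mul(-453306, Pow(95744, -1)), Rational(-154754372, 1311)) = Add(Mul(-453306, Rational(1, 95744)), Rational(-154754372, 1311)) = Add(Rational(-226653, 47872), Rational(-154754372, 1311)) = Rational(-7408698438467, 62760192)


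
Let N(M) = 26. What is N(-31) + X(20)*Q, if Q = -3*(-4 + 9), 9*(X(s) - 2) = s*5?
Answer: -512/3 ≈ -170.67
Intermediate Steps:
X(s) = 2 + 5*s/9 (X(s) = 2 + (s*5)/9 = 2 + (5*s)/9 = 2 + 5*s/9)
Q = -15 (Q = -3*5 = -15)
N(-31) + X(20)*Q = 26 + (2 + (5/9)*20)*(-15) = 26 + (2 + 100/9)*(-15) = 26 + (118/9)*(-15) = 26 - 590/3 = -512/3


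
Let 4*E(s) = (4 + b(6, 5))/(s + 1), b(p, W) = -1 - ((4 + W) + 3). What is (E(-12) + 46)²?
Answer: 4133089/1936 ≈ 2134.9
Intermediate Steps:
b(p, W) = -8 - W (b(p, W) = -1 - (7 + W) = -1 + (-7 - W) = -8 - W)
E(s) = -9/(4*(1 + s)) (E(s) = ((4 + (-8 - 1*5))/(s + 1))/4 = ((4 + (-8 - 5))/(1 + s))/4 = ((4 - 13)/(1 + s))/4 = (-9/(1 + s))/4 = -9/(4*(1 + s)))
(E(-12) + 46)² = (-9/(4 + 4*(-12)) + 46)² = (-9/(4 - 48) + 46)² = (-9/(-44) + 46)² = (-9*(-1/44) + 46)² = (9/44 + 46)² = (2033/44)² = 4133089/1936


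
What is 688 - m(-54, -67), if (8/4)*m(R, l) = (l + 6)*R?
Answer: -959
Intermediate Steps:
m(R, l) = R*(6 + l)/2 (m(R, l) = ((l + 6)*R)/2 = ((6 + l)*R)/2 = (R*(6 + l))/2 = R*(6 + l)/2)
688 - m(-54, -67) = 688 - (-54)*(6 - 67)/2 = 688 - (-54)*(-61)/2 = 688 - 1*1647 = 688 - 1647 = -959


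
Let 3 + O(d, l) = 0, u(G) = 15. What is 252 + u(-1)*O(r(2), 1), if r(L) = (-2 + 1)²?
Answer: 207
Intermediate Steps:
r(L) = 1 (r(L) = (-1)² = 1)
O(d, l) = -3 (O(d, l) = -3 + 0 = -3)
252 + u(-1)*O(r(2), 1) = 252 + 15*(-3) = 252 - 45 = 207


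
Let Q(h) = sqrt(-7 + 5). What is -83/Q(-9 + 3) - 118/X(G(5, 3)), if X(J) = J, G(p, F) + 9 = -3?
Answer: 59/6 + 83*I*sqrt(2)/2 ≈ 9.8333 + 58.69*I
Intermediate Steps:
G(p, F) = -12 (G(p, F) = -9 - 3 = -12)
Q(h) = I*sqrt(2) (Q(h) = sqrt(-2) = I*sqrt(2))
-83/Q(-9 + 3) - 118/X(G(5, 3)) = -83*(-I*sqrt(2)/2) - 118/(-12) = -(-83)*I*sqrt(2)/2 - 118*(-1/12) = 83*I*sqrt(2)/2 + 59/6 = 59/6 + 83*I*sqrt(2)/2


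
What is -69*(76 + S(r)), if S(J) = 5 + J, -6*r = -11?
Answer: -11431/2 ≈ -5715.5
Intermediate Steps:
r = 11/6 (r = -1/6*(-11) = 11/6 ≈ 1.8333)
-69*(76 + S(r)) = -69*(76 + (5 + 11/6)) = -69*(76 + 41/6) = -69*497/6 = -11431/2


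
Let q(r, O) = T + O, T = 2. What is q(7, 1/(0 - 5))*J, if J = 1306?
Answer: 11754/5 ≈ 2350.8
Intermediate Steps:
q(r, O) = 2 + O
q(7, 1/(0 - 5))*J = (2 + 1/(0 - 5))*1306 = (2 + 1/(-5))*1306 = (2 - ⅕)*1306 = (9/5)*1306 = 11754/5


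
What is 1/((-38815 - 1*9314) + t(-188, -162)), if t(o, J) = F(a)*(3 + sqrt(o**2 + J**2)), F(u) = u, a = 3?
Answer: -4010/192915009 - sqrt(15397)/385830018 ≈ -2.1108e-5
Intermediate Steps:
t(o, J) = 9 + 3*sqrt(J**2 + o**2) (t(o, J) = 3*(3 + sqrt(o**2 + J**2)) = 3*(3 + sqrt(J**2 + o**2)) = 9 + 3*sqrt(J**2 + o**2))
1/((-38815 - 1*9314) + t(-188, -162)) = 1/((-38815 - 1*9314) + (9 + 3*sqrt((-162)**2 + (-188)**2))) = 1/((-38815 - 9314) + (9 + 3*sqrt(26244 + 35344))) = 1/(-48129 + (9 + 3*sqrt(61588))) = 1/(-48129 + (9 + 3*(2*sqrt(15397)))) = 1/(-48129 + (9 + 6*sqrt(15397))) = 1/(-48120 + 6*sqrt(15397))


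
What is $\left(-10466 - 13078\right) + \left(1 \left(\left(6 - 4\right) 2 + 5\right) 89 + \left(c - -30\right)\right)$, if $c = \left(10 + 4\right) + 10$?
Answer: $-22689$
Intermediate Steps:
$c = 24$ ($c = 14 + 10 = 24$)
$\left(-10466 - 13078\right) + \left(1 \left(\left(6 - 4\right) 2 + 5\right) 89 + \left(c - -30\right)\right) = \left(-10466 - 13078\right) + \left(1 \left(\left(6 - 4\right) 2 + 5\right) 89 + \left(24 - -30\right)\right) = -23544 + \left(1 \left(2 \cdot 2 + 5\right) 89 + \left(24 + 30\right)\right) = -23544 + \left(1 \left(4 + 5\right) 89 + 54\right) = -23544 + \left(1 \cdot 9 \cdot 89 + 54\right) = -23544 + \left(9 \cdot 89 + 54\right) = -23544 + \left(801 + 54\right) = -23544 + 855 = -22689$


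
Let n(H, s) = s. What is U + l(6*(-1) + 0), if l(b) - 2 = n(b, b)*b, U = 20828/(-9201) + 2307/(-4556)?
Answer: 1476831653/41919756 ≈ 35.230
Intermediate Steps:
U = -116119075/41919756 (U = 20828*(-1/9201) + 2307*(-1/4556) = -20828/9201 - 2307/4556 = -116119075/41919756 ≈ -2.7700)
l(b) = 2 + b² (l(b) = 2 + b*b = 2 + b²)
U + l(6*(-1) + 0) = -116119075/41919756 + (2 + (6*(-1) + 0)²) = -116119075/41919756 + (2 + (-6 + 0)²) = -116119075/41919756 + (2 + (-6)²) = -116119075/41919756 + (2 + 36) = -116119075/41919756 + 38 = 1476831653/41919756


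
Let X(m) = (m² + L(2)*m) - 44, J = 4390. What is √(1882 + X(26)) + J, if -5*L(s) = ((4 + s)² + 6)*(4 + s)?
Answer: 4390 + √30090/5 ≈ 4424.7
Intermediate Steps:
L(s) = -(4 + s)*(6 + (4 + s)²)/5 (L(s) = -((4 + s)² + 6)*(4 + s)/5 = -(6 + (4 + s)²)*(4 + s)/5 = -(4 + s)*(6 + (4 + s)²)/5)
X(m) = -44 + m² - 252*m/5 (X(m) = (m² + (-88/5 - 54/5*2 - 12/5*2² - ⅕*2³)*m) - 44 = (m² + (-88/5 - 108/5 - 12/5*4 - ⅕*8)*m) - 44 = (m² + (-88/5 - 108/5 - 48/5 - 8/5)*m) - 44 = (m² - 252*m/5) - 44 = -44 + m² - 252*m/5)
√(1882 + X(26)) + J = √(1882 + (-44 + 26² - 252/5*26)) + 4390 = √(1882 + (-44 + 676 - 6552/5)) + 4390 = √(1882 - 3392/5) + 4390 = √(6018/5) + 4390 = √30090/5 + 4390 = 4390 + √30090/5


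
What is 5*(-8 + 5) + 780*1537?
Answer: 1198845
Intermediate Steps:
5*(-8 + 5) + 780*1537 = 5*(-3) + 1198860 = -15 + 1198860 = 1198845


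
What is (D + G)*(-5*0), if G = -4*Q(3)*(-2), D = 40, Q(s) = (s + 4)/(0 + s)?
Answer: 0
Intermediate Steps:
Q(s) = (4 + s)/s
G = 56/3 (G = -4*(4 + 3)/3*(-2) = -4*7/3*(-2) = -28/3*(-2) = 56/3 ≈ 18.667)
(D + G)*(-5*0) = (40 + 56/3)*(-5*0) = (176/3)*0 = 0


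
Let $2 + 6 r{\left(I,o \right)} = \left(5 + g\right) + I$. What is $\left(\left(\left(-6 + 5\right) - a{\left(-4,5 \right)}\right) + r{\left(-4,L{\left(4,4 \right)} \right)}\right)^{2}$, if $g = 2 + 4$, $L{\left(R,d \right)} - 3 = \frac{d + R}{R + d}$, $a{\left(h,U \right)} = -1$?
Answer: $\frac{25}{36} \approx 0.69444$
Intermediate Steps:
$L{\left(R,d \right)} = 4$ ($L{\left(R,d \right)} = 3 + \frac{d + R}{R + d} = 3 + \frac{R + d}{R + d} = 3 + 1 = 4$)
$g = 6$
$r{\left(I,o \right)} = \frac{3}{2} + \frac{I}{6}$ ($r{\left(I,o \right)} = - \frac{1}{3} + \frac{\left(5 + 6\right) + I}{6} = - \frac{1}{3} + \frac{11 + I}{6} = - \frac{1}{3} + \left(\frac{11}{6} + \frac{I}{6}\right) = \frac{3}{2} + \frac{I}{6}$)
$\left(\left(\left(-6 + 5\right) - a{\left(-4,5 \right)}\right) + r{\left(-4,L{\left(4,4 \right)} \right)}\right)^{2} = \left(\left(\left(-6 + 5\right) - -1\right) + \left(\frac{3}{2} + \frac{1}{6} \left(-4\right)\right)\right)^{2} = \left(\left(-1 + 1\right) + \left(\frac{3}{2} - \frac{2}{3}\right)\right)^{2} = \left(0 + \frac{5}{6}\right)^{2} = \left(\frac{5}{6}\right)^{2} = \frac{25}{36}$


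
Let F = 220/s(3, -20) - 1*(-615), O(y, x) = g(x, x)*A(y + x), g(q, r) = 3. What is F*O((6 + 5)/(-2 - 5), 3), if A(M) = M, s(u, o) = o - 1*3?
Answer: 417750/161 ≈ 2594.7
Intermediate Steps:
s(u, o) = -3 + o (s(u, o) = o - 3 = -3 + o)
O(y, x) = 3*x + 3*y (O(y, x) = 3*(y + x) = 3*(x + y) = 3*x + 3*y)
F = 13925/23 (F = 220/(-3 - 20) - 1*(-615) = 220/(-23) + 615 = 220*(-1/23) + 615 = -220/23 + 615 = 13925/23 ≈ 605.43)
F*O((6 + 5)/(-2 - 5), 3) = 13925*(3*3 + 3*((6 + 5)/(-2 - 5)))/23 = 13925*(9 + 3*(11/(-7)))/23 = 13925*(9 + 3*(11*(-1/7)))/23 = 13925*(9 + 3*(-11/7))/23 = 13925*(9 - 33/7)/23 = (13925/23)*(30/7) = 417750/161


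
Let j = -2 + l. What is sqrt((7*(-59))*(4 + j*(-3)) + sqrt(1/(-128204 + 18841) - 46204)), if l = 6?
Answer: sqrt(39516718100776 + 3171527*I*sqrt(657089321879))/109363 ≈ 57.511 + 1.8688*I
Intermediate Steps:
j = 4 (j = -2 + 6 = 4)
sqrt((7*(-59))*(4 + j*(-3)) + sqrt(1/(-128204 + 18841) - 46204)) = sqrt((7*(-59))*(4 + 4*(-3)) + sqrt(1/(-128204 + 18841) - 46204)) = sqrt(-413*(4 - 12) + sqrt(1/(-109363) - 46204)) = sqrt(-413*(-8) + sqrt(-1/109363 - 46204)) = sqrt(3304 + sqrt(-5053008053/109363)) = sqrt(3304 + 29*I*sqrt(657089321879)/109363)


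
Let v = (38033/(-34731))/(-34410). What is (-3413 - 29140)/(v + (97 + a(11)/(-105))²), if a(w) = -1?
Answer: -9531451957699350/2755477010722333 ≈ -3.4591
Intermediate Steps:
v = 38033/1195093710 (v = (38033*(-1/34731))*(-1/34410) = -38033/34731*(-1/34410) = 38033/1195093710 ≈ 3.1824e-5)
(-3413 - 29140)/(v + (97 + a(11)/(-105))²) = (-3413 - 29140)/(38033/1195093710 + (97 - 1/(-105))²) = -32553/(38033/1195093710 + (97 - 1*(-1/105))²) = -32553/(38033/1195093710 + (97 + 1/105)²) = -32553/(38033/1195093710 + (10186/105)²) = -32553/(38033/1195093710 + 103754596/11025) = -32553/2755477010722333/292797958950 = -32553*292797958950/2755477010722333 = -9531451957699350/2755477010722333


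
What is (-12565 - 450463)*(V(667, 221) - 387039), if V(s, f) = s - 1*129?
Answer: 178960785028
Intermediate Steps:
V(s, f) = -129 + s (V(s, f) = s - 129 = -129 + s)
(-12565 - 450463)*(V(667, 221) - 387039) = (-12565 - 450463)*((-129 + 667) - 387039) = -463028*(538 - 387039) = -463028*(-386501) = 178960785028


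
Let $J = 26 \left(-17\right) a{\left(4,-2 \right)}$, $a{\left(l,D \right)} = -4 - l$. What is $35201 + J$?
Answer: $38737$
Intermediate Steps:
$J = 3536$ ($J = 26 \left(-17\right) \left(-4 - 4\right) = - 442 \left(-4 - 4\right) = \left(-442\right) \left(-8\right) = 3536$)
$35201 + J = 35201 + 3536 = 38737$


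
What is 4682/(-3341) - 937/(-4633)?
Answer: -18561189/15478853 ≈ -1.1991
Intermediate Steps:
4682/(-3341) - 937/(-4633) = 4682*(-1/3341) - 937*(-1/4633) = -4682/3341 + 937/4633 = -18561189/15478853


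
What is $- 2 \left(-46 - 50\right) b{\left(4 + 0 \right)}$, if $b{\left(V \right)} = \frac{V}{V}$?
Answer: $192$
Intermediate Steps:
$b{\left(V \right)} = 1$
$- 2 \left(-46 - 50\right) b{\left(4 + 0 \right)} = - 2 \left(-46 - 50\right) 1 = \left(-2\right) \left(-96\right) 1 = 192 \cdot 1 = 192$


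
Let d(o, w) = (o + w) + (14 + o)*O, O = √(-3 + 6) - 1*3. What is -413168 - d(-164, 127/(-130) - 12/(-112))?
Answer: -752484697/1820 + 150*√3 ≈ -4.1319e+5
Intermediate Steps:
O = -3 + √3 (O = √3 - 3 = -3 + √3 ≈ -1.2680)
d(o, w) = o + w + (-3 + √3)*(14 + o) (d(o, w) = (o + w) + (14 + o)*(-3 + √3) = (o + w) + (-3 + √3)*(14 + o) = o + w + (-3 + √3)*(14 + o))
-413168 - d(-164, 127/(-130) - 12/(-112)) = -413168 - (-42 - 164 + (127/(-130) - 12/(-112)) + 14*√3 - 1*(-164)*(3 - √3)) = -413168 - (-42 - 164 + (127*(-1/130) - 12*(-1/112)) + 14*√3 + (492 - 164*√3)) = -413168 - (-42 - 164 + (-127/130 + 3/28) + 14*√3 + (492 - 164*√3)) = -413168 - (-42 - 164 - 1583/1820 + 14*√3 + (492 - 164*√3)) = -413168 - (518937/1820 - 150*√3) = -413168 + (-518937/1820 + 150*√3) = -752484697/1820 + 150*√3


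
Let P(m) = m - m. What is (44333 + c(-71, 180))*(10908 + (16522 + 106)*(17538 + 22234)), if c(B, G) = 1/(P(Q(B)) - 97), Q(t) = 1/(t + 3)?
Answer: 2843959215117200/97 ≈ 2.9319e+13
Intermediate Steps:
Q(t) = 1/(3 + t)
P(m) = 0
c(B, G) = -1/97 (c(B, G) = 1/(0 - 97) = 1/(-97) = -1/97)
(44333 + c(-71, 180))*(10908 + (16522 + 106)*(17538 + 22234)) = (44333 - 1/97)*(10908 + (16522 + 106)*(17538 + 22234)) = 4300300*(10908 + 16628*39772)/97 = 4300300*(10908 + 661328816)/97 = (4300300/97)*661339724 = 2843959215117200/97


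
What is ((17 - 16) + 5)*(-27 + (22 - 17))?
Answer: -132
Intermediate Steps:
((17 - 16) + 5)*(-27 + (22 - 17)) = (1 + 5)*(-27 + 5) = 6*(-22) = -132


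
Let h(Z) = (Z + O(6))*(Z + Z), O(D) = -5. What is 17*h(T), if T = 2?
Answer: -204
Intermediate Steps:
h(Z) = 2*Z*(-5 + Z) (h(Z) = (Z - 5)*(Z + Z) = (-5 + Z)*(2*Z) = 2*Z*(-5 + Z))
17*h(T) = 17*(2*2*(-5 + 2)) = 17*(2*2*(-3)) = 17*(-12) = -204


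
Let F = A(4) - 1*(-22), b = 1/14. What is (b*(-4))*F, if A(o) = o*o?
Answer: -76/7 ≈ -10.857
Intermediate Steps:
b = 1/14 ≈ 0.071429
A(o) = o²
F = 38 (F = 4² - 1*(-22) = 16 + 22 = 38)
(b*(-4))*F = ((1/14)*(-4))*38 = -2/7*38 = -76/7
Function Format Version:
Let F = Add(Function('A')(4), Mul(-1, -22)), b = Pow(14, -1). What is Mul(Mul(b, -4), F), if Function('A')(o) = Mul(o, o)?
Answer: Rational(-76, 7) ≈ -10.857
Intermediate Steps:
b = Rational(1, 14) ≈ 0.071429
Function('A')(o) = Pow(o, 2)
F = 38 (F = Add(Pow(4, 2), Mul(-1, -22)) = Add(16, 22) = 38)
Mul(Mul(b, -4), F) = Mul(Mul(Rational(1, 14), -4), 38) = Mul(Rational(-2, 7), 38) = Rational(-76, 7)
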